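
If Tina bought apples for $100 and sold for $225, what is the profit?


Selling price = $225
Cost price = $100
Profit = selling price - cost price:
Profit = $225 - $100 = $125

$125


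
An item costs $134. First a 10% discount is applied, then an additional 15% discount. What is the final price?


First discount:
10% of $134 = $13.40
Price after first discount:
$134 - $13.40 = $120.60
Second discount:
15% of $120.60 = $18.09
Final price:
$120.60 - $18.09 = $102.51

$102.51


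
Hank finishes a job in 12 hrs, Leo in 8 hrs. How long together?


Hank's rate: 1/12 of the job per hour
Leo's rate: 1/8 of the job per hour
Combined rate: 1/12 + 1/8 = 5/24 per hour
Time = 1 / (5/24) = 24/5 = 4.8 hours

4.8 hours


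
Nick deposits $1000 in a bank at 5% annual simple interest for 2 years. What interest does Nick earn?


Use the formula I = P x R x T / 100
P x R x T = 1000 x 5 x 2 = 10000
I = 10000 / 100 = $100

$100


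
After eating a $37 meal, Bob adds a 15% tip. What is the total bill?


Calculate the tip:
15% of $37 = $5.55
Add tip to meal cost:
$37 + $5.55 = $42.55

$42.55


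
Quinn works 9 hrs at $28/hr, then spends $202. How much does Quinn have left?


Calculate earnings:
9 x $28 = $252
Subtract spending:
$252 - $202 = $50

$50


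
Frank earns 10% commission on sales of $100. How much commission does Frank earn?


Convert rate to decimal:
10% = 0.1
Multiply by sales:
$100 x 0.1 = $10

$10


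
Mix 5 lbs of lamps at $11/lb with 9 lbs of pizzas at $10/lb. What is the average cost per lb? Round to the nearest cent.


Cost of lamps:
5 x $11 = $55
Cost of pizzas:
9 x $10 = $90
Total cost: $55 + $90 = $145
Total weight: 14 lbs
Average: $145 / 14 = $10.3571... ≈ $10.36/lb

$10.36/lb


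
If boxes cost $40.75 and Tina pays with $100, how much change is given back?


Start with the amount paid:
$100
Subtract the price:
$100 - $40.75 = $59.25

$59.25


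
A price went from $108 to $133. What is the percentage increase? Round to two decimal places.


Find the absolute change:
|133 - 108| = 25
Divide by original and multiply by 100:
25 / 108 x 100 = 23.1481...% ≈ 23.15%

23.15%


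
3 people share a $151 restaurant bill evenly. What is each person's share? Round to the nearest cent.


Total bill: $151
Number of people: 3
Each pays: $151 / 3 = $50.3333... ≈ $50.33

$50.33


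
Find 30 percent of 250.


Convert percentage to decimal:
30% = 0.3
Multiply:
250 x 0.3 = 75

75


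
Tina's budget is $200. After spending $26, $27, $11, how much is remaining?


Add up expenses:
$26 + $27 + $11 = $64
Subtract from budget:
$200 - $64 = $136

$136


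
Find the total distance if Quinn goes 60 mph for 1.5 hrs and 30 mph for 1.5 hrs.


Leg 1 distance:
60 x 1.5 = 90 miles
Leg 2 distance:
30 x 1.5 = 45 miles
Total distance:
90 + 45 = 135 miles

135 miles


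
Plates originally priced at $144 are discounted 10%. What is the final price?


Calculate the discount amount:
10% of $144 = $14.40
Subtract from original:
$144 - $14.40 = $129.60

$129.60


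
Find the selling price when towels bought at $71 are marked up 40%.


Calculate the markup amount:
40% of $71 = $28.40
Add to cost:
$71 + $28.40 = $99.40

$99.40


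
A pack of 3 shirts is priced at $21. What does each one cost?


Total cost: $21
Number of items: 3
Unit price: $21 / 3 = $7

$7


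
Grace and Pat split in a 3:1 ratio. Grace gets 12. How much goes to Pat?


Find the multiplier:
12 / 3 = 4
Apply to Pat's share:
1 x 4 = 4

4


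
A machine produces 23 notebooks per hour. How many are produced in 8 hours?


Production rate: 23 notebooks per hour
Time: 8 hours
Total: 23 x 8 = 184 notebooks

184 notebooks


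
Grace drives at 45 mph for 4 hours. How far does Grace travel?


Use the formula: distance = speed x time
Speed = 45 mph, Time = 4 hours
45 x 4 = 180 miles

180 miles


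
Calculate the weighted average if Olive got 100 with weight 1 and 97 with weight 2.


Weighted sum:
1 x 100 + 2 x 97 = 294
Total weight:
1 + 2 = 3
Weighted average:
294 / 3 = 98

98


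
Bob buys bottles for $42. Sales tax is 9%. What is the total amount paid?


Calculate the tax:
9% of $42 = $3.78
Add tax to price:
$42 + $3.78 = $45.78

$45.78


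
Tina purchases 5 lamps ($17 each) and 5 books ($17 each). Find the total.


Cost of lamps:
5 x $17 = $85
Cost of books:
5 x $17 = $85
Add both:
$85 + $85 = $170

$170


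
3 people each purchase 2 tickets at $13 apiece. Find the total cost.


Cost per person:
2 x $13 = $26
Group total:
3 x $26 = $78

$78


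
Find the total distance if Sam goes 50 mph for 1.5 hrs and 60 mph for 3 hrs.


Leg 1 distance:
50 x 1.5 = 75 miles
Leg 2 distance:
60 x 3 = 180 miles
Total distance:
75 + 180 = 255 miles

255 miles


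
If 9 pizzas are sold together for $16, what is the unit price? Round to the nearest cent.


Total cost: $16
Number of items: 9
Unit price: $16 / 9 = $1.7777... ≈ $1.78

$1.78


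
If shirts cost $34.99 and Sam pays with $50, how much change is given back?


Start with the amount paid:
$50
Subtract the price:
$50 - $34.99 = $15.01

$15.01


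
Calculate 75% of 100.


Convert percentage to decimal:
75% = 0.75
Multiply:
100 x 0.75 = 75

75


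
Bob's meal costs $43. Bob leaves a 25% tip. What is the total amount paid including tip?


Calculate the tip:
25% of $43 = $10.75
Add tip to meal cost:
$43 + $10.75 = $53.75

$53.75


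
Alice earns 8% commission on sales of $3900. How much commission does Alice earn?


Convert rate to decimal:
8% = 0.08
Multiply by sales:
$3900 x 0.08 = $312

$312


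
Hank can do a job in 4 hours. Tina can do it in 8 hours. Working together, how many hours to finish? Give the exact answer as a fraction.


Hank's rate: 1/4 of the job per hour
Tina's rate: 1/8 of the job per hour
Combined rate: 1/4 + 1/8 = 3/8 per hour
Time = 1 / (3/8) = 8/3 hours (≈ 2.67 hours)

8/3 hours


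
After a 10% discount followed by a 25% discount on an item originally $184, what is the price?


First discount:
10% of $184 = $18.40
Price after first discount:
$184 - $18.40 = $165.60
Second discount:
25% of $165.60 = $41.40
Final price:
$165.60 - $41.40 = $124.20

$124.20


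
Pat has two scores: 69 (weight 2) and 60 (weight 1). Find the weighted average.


Weighted sum:
2 x 69 + 1 x 60 = 198
Total weight:
2 + 1 = 3
Weighted average:
198 / 3 = 66

66


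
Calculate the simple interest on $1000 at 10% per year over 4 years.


Use the formula I = P x R x T / 100
P x R x T = 1000 x 10 x 4 = 40000
I = 40000 / 100 = $400

$400


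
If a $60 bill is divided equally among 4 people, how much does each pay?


Total bill: $60
Number of people: 4
Each pays: $60 / 4 = $15

$15


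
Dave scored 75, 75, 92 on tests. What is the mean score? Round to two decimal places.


Add the scores:
75 + 75 + 92 = 242
Divide by the number of tests:
242 / 3 = 80.6666... ≈ 80.67

80.67


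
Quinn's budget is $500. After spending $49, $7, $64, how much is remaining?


Add up expenses:
$49 + $7 + $64 = $120
Subtract from budget:
$500 - $120 = $380

$380


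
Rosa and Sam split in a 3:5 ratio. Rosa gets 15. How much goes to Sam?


Find the multiplier:
15 / 3 = 5
Apply to Sam's share:
5 x 5 = 25

25


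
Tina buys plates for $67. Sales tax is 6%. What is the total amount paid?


Calculate the tax:
6% of $67 = $4.02
Add tax to price:
$67 + $4.02 = $71.02

$71.02


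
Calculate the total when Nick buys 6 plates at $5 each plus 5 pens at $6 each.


Cost of plates:
6 x $5 = $30
Cost of pens:
5 x $6 = $30
Add both:
$30 + $30 = $60

$60


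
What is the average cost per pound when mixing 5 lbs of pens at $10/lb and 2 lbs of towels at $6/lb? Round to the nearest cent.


Cost of pens:
5 x $10 = $50
Cost of towels:
2 x $6 = $12
Total cost: $50 + $12 = $62
Total weight: 7 lbs
Average: $62 / 7 = $8.8571... ≈ $8.86/lb

$8.86/lb


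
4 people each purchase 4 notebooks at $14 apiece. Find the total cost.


Cost per person:
4 x $14 = $56
Group total:
4 x $56 = $224

$224


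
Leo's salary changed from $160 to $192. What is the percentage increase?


Find the absolute change:
|192 - 160| = 32
Divide by original and multiply by 100:
32 / 160 x 100 = 20%

20%


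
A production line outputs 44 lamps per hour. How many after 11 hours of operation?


Production rate: 44 lamps per hour
Time: 11 hours
Total: 44 x 11 = 484 lamps

484 lamps


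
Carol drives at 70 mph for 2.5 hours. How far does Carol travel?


Use the formula: distance = speed x time
Speed = 70 mph, Time = 2.5 hours
70 x 2.5 = 175 miles

175 miles


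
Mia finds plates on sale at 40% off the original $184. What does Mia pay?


Calculate the discount amount:
40% of $184 = $73.60
Subtract from original:
$184 - $73.60 = $110.40

$110.40


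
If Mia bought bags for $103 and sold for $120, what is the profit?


Selling price = $120
Cost price = $103
Profit = selling price - cost price:
Profit = $120 - $103 = $17

$17


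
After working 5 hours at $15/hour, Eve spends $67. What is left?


Calculate earnings:
5 x $15 = $75
Subtract spending:
$75 - $67 = $8

$8


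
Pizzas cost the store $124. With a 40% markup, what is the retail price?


Calculate the markup amount:
40% of $124 = $49.60
Add to cost:
$124 + $49.60 = $173.60

$173.60


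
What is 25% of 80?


Convert percentage to decimal:
25% = 0.25
Multiply:
80 x 0.25 = 20

20


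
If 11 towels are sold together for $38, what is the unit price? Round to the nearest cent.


Total cost: $38
Number of items: 11
Unit price: $38 / 11 = $3.4545... ≈ $3.45

$3.45


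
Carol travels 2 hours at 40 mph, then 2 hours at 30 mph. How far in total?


Leg 1 distance:
40 x 2 = 80 miles
Leg 2 distance:
30 x 2 = 60 miles
Total distance:
80 + 60 = 140 miles

140 miles


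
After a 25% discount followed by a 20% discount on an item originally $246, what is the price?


First discount:
25% of $246 = $61.50
Price after first discount:
$246 - $61.50 = $184.50
Second discount:
20% of $184.50 = $36.90
Final price:
$184.50 - $36.90 = $147.60

$147.60


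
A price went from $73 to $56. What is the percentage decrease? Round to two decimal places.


Find the absolute change:
|56 - 73| = 17
Divide by original and multiply by 100:
17 / 73 x 100 = 23.2876...% ≈ 23.29%

23.29%


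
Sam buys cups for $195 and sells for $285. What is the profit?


Selling price = $285
Cost price = $195
Profit = selling price - cost price:
Profit = $285 - $195 = $90

$90


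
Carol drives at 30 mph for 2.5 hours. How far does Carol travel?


Use the formula: distance = speed x time
Speed = 30 mph, Time = 2.5 hours
30 x 2.5 = 75 miles

75 miles


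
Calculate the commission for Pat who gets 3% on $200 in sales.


Convert rate to decimal:
3% = 0.03
Multiply by sales:
$200 x 0.03 = $6

$6


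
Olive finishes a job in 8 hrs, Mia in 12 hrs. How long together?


Olive's rate: 1/8 of the job per hour
Mia's rate: 1/12 of the job per hour
Combined rate: 1/8 + 1/12 = 5/24 per hour
Time = 1 / (5/24) = 24/5 = 4.8 hours

4.8 hours


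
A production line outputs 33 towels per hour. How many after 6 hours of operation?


Production rate: 33 towels per hour
Time: 6 hours
Total: 33 x 6 = 198 towels

198 towels


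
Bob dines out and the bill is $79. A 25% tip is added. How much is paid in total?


Calculate the tip:
25% of $79 = $19.75
Add tip to meal cost:
$79 + $19.75 = $98.75

$98.75


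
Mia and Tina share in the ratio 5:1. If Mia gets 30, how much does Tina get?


Find the multiplier:
30 / 5 = 6
Apply to Tina's share:
1 x 6 = 6

6


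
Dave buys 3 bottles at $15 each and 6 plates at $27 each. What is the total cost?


Cost of bottles:
3 x $15 = $45
Cost of plates:
6 x $27 = $162
Add both:
$45 + $162 = $207

$207


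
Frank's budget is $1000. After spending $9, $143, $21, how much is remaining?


Add up expenses:
$9 + $143 + $21 = $173
Subtract from budget:
$1000 - $173 = $827

$827


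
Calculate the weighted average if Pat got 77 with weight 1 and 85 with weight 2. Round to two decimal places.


Weighted sum:
1 x 77 + 2 x 85 = 247
Total weight:
1 + 2 = 3
Weighted average:
247 / 3 = 82.3333... ≈ 82.33

82.33


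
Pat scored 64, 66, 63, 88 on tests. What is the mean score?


Add the scores:
64 + 66 + 63 + 88 = 281
Divide by the number of tests:
281 / 4 = 70.25

70.25


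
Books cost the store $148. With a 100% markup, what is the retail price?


Calculate the markup amount:
100% of $148 = $148
Add to cost:
$148 + $148 = $296

$296


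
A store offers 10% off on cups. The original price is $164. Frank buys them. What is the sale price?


Calculate the discount amount:
10% of $164 = $16.40
Subtract from original:
$164 - $16.40 = $147.60

$147.60


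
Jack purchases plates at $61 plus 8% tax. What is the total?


Calculate the tax:
8% of $61 = $4.88
Add tax to price:
$61 + $4.88 = $65.88

$65.88


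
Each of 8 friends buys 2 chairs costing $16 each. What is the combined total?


Cost per person:
2 x $16 = $32
Group total:
8 x $32 = $256

$256


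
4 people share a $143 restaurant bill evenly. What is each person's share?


Total bill: $143
Number of people: 4
Each pays: $143 / 4 = $35.75

$35.75


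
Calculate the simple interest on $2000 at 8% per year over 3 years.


Use the formula I = P x R x T / 100
P x R x T = 2000 x 8 x 3 = 48000
I = 48000 / 100 = $480

$480


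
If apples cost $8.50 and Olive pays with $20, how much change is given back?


Start with the amount paid:
$20
Subtract the price:
$20 - $8.50 = $11.50

$11.50


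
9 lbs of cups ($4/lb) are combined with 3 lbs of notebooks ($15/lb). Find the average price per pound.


Cost of cups:
9 x $4 = $36
Cost of notebooks:
3 x $15 = $45
Total cost: $36 + $45 = $81
Total weight: 12 lbs
Average: $81 / 12 = $6.75/lb

$6.75/lb


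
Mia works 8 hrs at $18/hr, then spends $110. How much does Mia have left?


Calculate earnings:
8 x $18 = $144
Subtract spending:
$144 - $110 = $34

$34


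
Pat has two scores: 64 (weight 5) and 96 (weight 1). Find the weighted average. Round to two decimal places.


Weighted sum:
5 x 64 + 1 x 96 = 416
Total weight:
5 + 1 = 6
Weighted average:
416 / 6 = 69.3333... ≈ 69.33

69.33


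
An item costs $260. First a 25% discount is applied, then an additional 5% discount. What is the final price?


First discount:
25% of $260 = $65
Price after first discount:
$260 - $65 = $195
Second discount:
5% of $195 = $9.75
Final price:
$195 - $9.75 = $185.25

$185.25


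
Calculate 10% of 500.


Convert percentage to decimal:
10% = 0.1
Multiply:
500 x 0.1 = 50

50


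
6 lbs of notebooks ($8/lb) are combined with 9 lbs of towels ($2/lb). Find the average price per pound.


Cost of notebooks:
6 x $8 = $48
Cost of towels:
9 x $2 = $18
Total cost: $48 + $18 = $66
Total weight: 15 lbs
Average: $66 / 15 = $4.40/lb

$4.40/lb


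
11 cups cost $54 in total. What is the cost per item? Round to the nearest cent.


Total cost: $54
Number of items: 11
Unit price: $54 / 11 = $4.9090... ≈ $4.91

$4.91


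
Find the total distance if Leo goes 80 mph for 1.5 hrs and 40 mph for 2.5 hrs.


Leg 1 distance:
80 x 1.5 = 120 miles
Leg 2 distance:
40 x 2.5 = 100 miles
Total distance:
120 + 100 = 220 miles

220 miles


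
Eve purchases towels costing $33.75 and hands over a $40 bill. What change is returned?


Start with the amount paid:
$40
Subtract the price:
$40 - $33.75 = $6.25

$6.25


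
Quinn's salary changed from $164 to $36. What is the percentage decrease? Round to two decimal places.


Find the absolute change:
|36 - 164| = 128
Divide by original and multiply by 100:
128 / 164 x 100 = 78.0487...% ≈ 78.05%

78.05%


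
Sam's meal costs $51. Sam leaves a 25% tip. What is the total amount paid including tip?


Calculate the tip:
25% of $51 = $12.75
Add tip to meal cost:
$51 + $12.75 = $63.75

$63.75


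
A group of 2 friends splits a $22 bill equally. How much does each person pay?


Total bill: $22
Number of people: 2
Each pays: $22 / 2 = $11

$11


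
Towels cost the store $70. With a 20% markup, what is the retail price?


Calculate the markup amount:
20% of $70 = $14
Add to cost:
$70 + $14 = $84

$84


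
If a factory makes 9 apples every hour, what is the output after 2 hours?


Production rate: 9 apples per hour
Time: 2 hours
Total: 9 x 2 = 18 apples

18 apples


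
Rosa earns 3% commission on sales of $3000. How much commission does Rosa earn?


Convert rate to decimal:
3% = 0.03
Multiply by sales:
$3000 x 0.03 = $90

$90


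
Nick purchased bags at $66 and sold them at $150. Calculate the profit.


Selling price = $150
Cost price = $66
Profit = selling price - cost price:
Profit = $150 - $66 = $84

$84


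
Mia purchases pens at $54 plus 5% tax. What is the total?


Calculate the tax:
5% of $54 = $2.70
Add tax to price:
$54 + $2.70 = $56.70

$56.70


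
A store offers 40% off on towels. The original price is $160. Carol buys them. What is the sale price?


Calculate the discount amount:
40% of $160 = $64
Subtract from original:
$160 - $64 = $96

$96


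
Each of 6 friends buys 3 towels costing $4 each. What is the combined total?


Cost per person:
3 x $4 = $12
Group total:
6 x $12 = $72

$72


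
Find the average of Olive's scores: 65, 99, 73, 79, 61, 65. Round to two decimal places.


Add the scores:
65 + 99 + 73 + 79 + 61 + 65 = 442
Divide by the number of tests:
442 / 6 = 73.6666... ≈ 73.67

73.67


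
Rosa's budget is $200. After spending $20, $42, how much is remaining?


Add up expenses:
$20 + $42 = $62
Subtract from budget:
$200 - $62 = $138

$138


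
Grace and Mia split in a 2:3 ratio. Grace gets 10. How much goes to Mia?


Find the multiplier:
10 / 2 = 5
Apply to Mia's share:
3 x 5 = 15

15


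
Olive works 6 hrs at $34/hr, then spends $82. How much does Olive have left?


Calculate earnings:
6 x $34 = $204
Subtract spending:
$204 - $82 = $122

$122


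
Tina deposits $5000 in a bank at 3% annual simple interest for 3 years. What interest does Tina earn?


Use the formula I = P x R x T / 100
P x R x T = 5000 x 3 x 3 = 45000
I = 45000 / 100 = $450

$450


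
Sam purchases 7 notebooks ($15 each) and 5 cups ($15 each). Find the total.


Cost of notebooks:
7 x $15 = $105
Cost of cups:
5 x $15 = $75
Add both:
$105 + $75 = $180

$180


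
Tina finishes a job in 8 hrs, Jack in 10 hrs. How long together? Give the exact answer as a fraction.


Tina's rate: 1/8 of the job per hour
Jack's rate: 1/10 of the job per hour
Combined rate: 1/8 + 1/10 = 9/40 per hour
Time = 1 / (9/40) = 40/9 hours (≈ 4.44 hours)

40/9 hours


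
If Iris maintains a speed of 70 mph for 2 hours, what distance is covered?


Use the formula: distance = speed x time
Speed = 70 mph, Time = 2 hours
70 x 2 = 140 miles

140 miles


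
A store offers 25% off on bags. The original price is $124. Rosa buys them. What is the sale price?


Calculate the discount amount:
25% of $124 = $31
Subtract from original:
$124 - $31 = $93

$93


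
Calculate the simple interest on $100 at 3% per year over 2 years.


Use the formula I = P x R x T / 100
P x R x T = 100 x 3 x 2 = 600
I = 600 / 100 = $6

$6


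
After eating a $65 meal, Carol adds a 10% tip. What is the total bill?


Calculate the tip:
10% of $65 = $6.50
Add tip to meal cost:
$65 + $6.50 = $71.50

$71.50


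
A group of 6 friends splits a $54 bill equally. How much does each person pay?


Total bill: $54
Number of people: 6
Each pays: $54 / 6 = $9

$9


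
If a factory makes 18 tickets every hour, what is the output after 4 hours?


Production rate: 18 tickets per hour
Time: 4 hours
Total: 18 x 4 = 72 tickets

72 tickets


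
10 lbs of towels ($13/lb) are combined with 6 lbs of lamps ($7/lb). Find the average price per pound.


Cost of towels:
10 x $13 = $130
Cost of lamps:
6 x $7 = $42
Total cost: $130 + $42 = $172
Total weight: 16 lbs
Average: $172 / 16 = $10.75/lb

$10.75/lb


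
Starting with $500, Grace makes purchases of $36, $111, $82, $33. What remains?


Add up expenses:
$36 + $111 + $82 + $33 = $262
Subtract from budget:
$500 - $262 = $238

$238


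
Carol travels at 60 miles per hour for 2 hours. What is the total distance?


Use the formula: distance = speed x time
Speed = 60 mph, Time = 2 hours
60 x 2 = 120 miles

120 miles


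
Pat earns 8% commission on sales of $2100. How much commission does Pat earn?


Convert rate to decimal:
8% = 0.08
Multiply by sales:
$2100 x 0.08 = $168

$168


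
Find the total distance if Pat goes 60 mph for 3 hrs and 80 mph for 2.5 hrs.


Leg 1 distance:
60 x 3 = 180 miles
Leg 2 distance:
80 x 2.5 = 200 miles
Total distance:
180 + 200 = 380 miles

380 miles


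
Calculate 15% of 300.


Convert percentage to decimal:
15% = 0.15
Multiply:
300 x 0.15 = 45

45


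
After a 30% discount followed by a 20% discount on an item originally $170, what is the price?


First discount:
30% of $170 = $51
Price after first discount:
$170 - $51 = $119
Second discount:
20% of $119 = $23.80
Final price:
$119 - $23.80 = $95.20

$95.20


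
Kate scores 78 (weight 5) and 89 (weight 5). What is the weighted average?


Weighted sum:
5 x 78 + 5 x 89 = 835
Total weight:
5 + 5 = 10
Weighted average:
835 / 10 = 83.5

83.5


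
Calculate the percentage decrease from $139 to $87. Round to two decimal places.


Find the absolute change:
|87 - 139| = 52
Divide by original and multiply by 100:
52 / 139 x 100 = 37.4100...% ≈ 37.41%

37.41%


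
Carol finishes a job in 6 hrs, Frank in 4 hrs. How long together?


Carol's rate: 1/6 of the job per hour
Frank's rate: 1/4 of the job per hour
Combined rate: 1/6 + 1/4 = 5/12 per hour
Time = 1 / (5/12) = 12/5 = 2.4 hours

2.4 hours


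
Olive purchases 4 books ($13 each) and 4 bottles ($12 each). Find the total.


Cost of books:
4 x $13 = $52
Cost of bottles:
4 x $12 = $48
Add both:
$52 + $48 = $100

$100


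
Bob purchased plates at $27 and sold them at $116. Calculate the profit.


Selling price = $116
Cost price = $27
Profit = selling price - cost price:
Profit = $116 - $27 = $89

$89


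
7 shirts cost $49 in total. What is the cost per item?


Total cost: $49
Number of items: 7
Unit price: $49 / 7 = $7

$7


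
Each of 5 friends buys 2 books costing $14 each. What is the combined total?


Cost per person:
2 x $14 = $28
Group total:
5 x $28 = $140

$140


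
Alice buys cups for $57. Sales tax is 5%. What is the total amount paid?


Calculate the tax:
5% of $57 = $2.85
Add tax to price:
$57 + $2.85 = $59.85

$59.85


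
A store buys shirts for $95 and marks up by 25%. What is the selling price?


Calculate the markup amount:
25% of $95 = $23.75
Add to cost:
$95 + $23.75 = $118.75

$118.75


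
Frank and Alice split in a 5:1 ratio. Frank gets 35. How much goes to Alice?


Find the multiplier:
35 / 5 = 7
Apply to Alice's share:
1 x 7 = 7

7


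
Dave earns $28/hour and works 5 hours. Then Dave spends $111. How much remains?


Calculate earnings:
5 x $28 = $140
Subtract spending:
$140 - $111 = $29

$29


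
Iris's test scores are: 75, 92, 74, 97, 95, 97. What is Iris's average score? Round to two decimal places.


Add the scores:
75 + 92 + 74 + 97 + 95 + 97 = 530
Divide by the number of tests:
530 / 6 = 88.3333... ≈ 88.33

88.33


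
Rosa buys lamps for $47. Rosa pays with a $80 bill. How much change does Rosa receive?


Start with the amount paid:
$80
Subtract the price:
$80 - $47 = $33

$33


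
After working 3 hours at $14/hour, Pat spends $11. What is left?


Calculate earnings:
3 x $14 = $42
Subtract spending:
$42 - $11 = $31

$31


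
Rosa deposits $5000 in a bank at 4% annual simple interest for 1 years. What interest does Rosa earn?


Use the formula I = P x R x T / 100
P x R x T = 5000 x 4 x 1 = 20000
I = 20000 / 100 = $200

$200


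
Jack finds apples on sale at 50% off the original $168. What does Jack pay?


Calculate the discount amount:
50% of $168 = $84
Subtract from original:
$168 - $84 = $84

$84


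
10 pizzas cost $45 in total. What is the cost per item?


Total cost: $45
Number of items: 10
Unit price: $45 / 10 = $4.50

$4.50


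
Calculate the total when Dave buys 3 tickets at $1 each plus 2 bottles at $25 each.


Cost of tickets:
3 x $1 = $3
Cost of bottles:
2 x $25 = $50
Add both:
$3 + $50 = $53

$53


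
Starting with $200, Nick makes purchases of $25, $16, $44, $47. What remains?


Add up expenses:
$25 + $16 + $44 + $47 = $132
Subtract from budget:
$200 - $132 = $68

$68


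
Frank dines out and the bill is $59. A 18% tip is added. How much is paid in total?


Calculate the tip:
18% of $59 = $10.62
Add tip to meal cost:
$59 + $10.62 = $69.62

$69.62


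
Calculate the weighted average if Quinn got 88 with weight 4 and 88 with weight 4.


Weighted sum:
4 x 88 + 4 x 88 = 704
Total weight:
4 + 4 = 8
Weighted average:
704 / 8 = 88

88


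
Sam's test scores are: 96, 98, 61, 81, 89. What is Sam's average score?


Add the scores:
96 + 98 + 61 + 81 + 89 = 425
Divide by the number of tests:
425 / 5 = 85

85


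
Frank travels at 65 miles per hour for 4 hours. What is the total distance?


Use the formula: distance = speed x time
Speed = 65 mph, Time = 4 hours
65 x 4 = 260 miles

260 miles


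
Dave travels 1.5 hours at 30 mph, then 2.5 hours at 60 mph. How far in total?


Leg 1 distance:
30 x 1.5 = 45 miles
Leg 2 distance:
60 x 2.5 = 150 miles
Total distance:
45 + 150 = 195 miles

195 miles


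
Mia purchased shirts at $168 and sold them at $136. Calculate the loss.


Selling price = $136
Cost price = $168
Loss = cost price - selling price:
Loss = $168 - $136 = $32

$32


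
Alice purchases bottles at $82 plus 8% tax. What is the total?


Calculate the tax:
8% of $82 = $6.56
Add tax to price:
$82 + $6.56 = $88.56

$88.56


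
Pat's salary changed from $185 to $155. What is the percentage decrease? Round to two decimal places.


Find the absolute change:
|155 - 185| = 30
Divide by original and multiply by 100:
30 / 185 x 100 = 16.2162...% ≈ 16.22%

16.22%


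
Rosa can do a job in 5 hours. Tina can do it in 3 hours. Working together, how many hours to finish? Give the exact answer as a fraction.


Rosa's rate: 1/5 of the job per hour
Tina's rate: 1/3 of the job per hour
Combined rate: 1/5 + 1/3 = 8/15 per hour
Time = 1 / (8/15) = 15/8 hours (≈ 1.88 hours)

15/8 hours


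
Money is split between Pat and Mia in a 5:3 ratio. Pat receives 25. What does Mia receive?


Find the multiplier:
25 / 5 = 5
Apply to Mia's share:
3 x 5 = 15

15


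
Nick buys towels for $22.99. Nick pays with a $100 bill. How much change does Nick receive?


Start with the amount paid:
$100
Subtract the price:
$100 - $22.99 = $77.01

$77.01


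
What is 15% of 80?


Convert percentage to decimal:
15% = 0.15
Multiply:
80 x 0.15 = 12

12


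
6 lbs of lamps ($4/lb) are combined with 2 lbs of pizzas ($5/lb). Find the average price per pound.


Cost of lamps:
6 x $4 = $24
Cost of pizzas:
2 x $5 = $10
Total cost: $24 + $10 = $34
Total weight: 8 lbs
Average: $34 / 8 = $4.25/lb

$4.25/lb


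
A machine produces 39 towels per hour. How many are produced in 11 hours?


Production rate: 39 towels per hour
Time: 11 hours
Total: 39 x 11 = 429 towels

429 towels


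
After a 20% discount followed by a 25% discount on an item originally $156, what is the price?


First discount:
20% of $156 = $31.20
Price after first discount:
$156 - $31.20 = $124.80
Second discount:
25% of $124.80 = $31.20
Final price:
$124.80 - $31.20 = $93.60

$93.60


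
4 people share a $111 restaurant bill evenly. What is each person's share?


Total bill: $111
Number of people: 4
Each pays: $111 / 4 = $27.75

$27.75


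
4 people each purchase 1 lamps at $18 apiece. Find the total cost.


Cost per person:
1 x $18 = $18
Group total:
4 x $18 = $72

$72


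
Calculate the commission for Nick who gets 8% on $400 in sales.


Convert rate to decimal:
8% = 0.08
Multiply by sales:
$400 x 0.08 = $32

$32


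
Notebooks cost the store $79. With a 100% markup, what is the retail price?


Calculate the markup amount:
100% of $79 = $79
Add to cost:
$79 + $79 = $158

$158


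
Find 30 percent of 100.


Convert percentage to decimal:
30% = 0.3
Multiply:
100 x 0.3 = 30

30


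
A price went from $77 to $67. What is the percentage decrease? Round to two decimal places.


Find the absolute change:
|67 - 77| = 10
Divide by original and multiply by 100:
10 / 77 x 100 = 12.9870...% ≈ 12.99%

12.99%


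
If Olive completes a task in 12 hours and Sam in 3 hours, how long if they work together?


Olive's rate: 1/12 of the job per hour
Sam's rate: 1/3 of the job per hour
Combined rate: 1/12 + 1/3 = 5/12 per hour
Time = 1 / (5/12) = 12/5 = 2.4 hours

2.4 hours


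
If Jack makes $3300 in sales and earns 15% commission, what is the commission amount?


Convert rate to decimal:
15% = 0.15
Multiply by sales:
$3300 x 0.15 = $495

$495


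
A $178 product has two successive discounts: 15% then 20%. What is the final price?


First discount:
15% of $178 = $26.70
Price after first discount:
$178 - $26.70 = $151.30
Second discount:
20% of $151.30 = $30.26
Final price:
$151.30 - $30.26 = $121.04

$121.04


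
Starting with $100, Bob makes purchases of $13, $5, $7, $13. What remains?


Add up expenses:
$13 + $5 + $7 + $13 = $38
Subtract from budget:
$100 - $38 = $62

$62


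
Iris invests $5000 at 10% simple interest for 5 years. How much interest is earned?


Use the formula I = P x R x T / 100
P x R x T = 5000 x 10 x 5 = 250000
I = 250000 / 100 = $2500

$2500


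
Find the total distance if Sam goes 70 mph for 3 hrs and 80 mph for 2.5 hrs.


Leg 1 distance:
70 x 3 = 210 miles
Leg 2 distance:
80 x 2.5 = 200 miles
Total distance:
210 + 200 = 410 miles

410 miles


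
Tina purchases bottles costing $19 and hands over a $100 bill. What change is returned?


Start with the amount paid:
$100
Subtract the price:
$100 - $19 = $81

$81


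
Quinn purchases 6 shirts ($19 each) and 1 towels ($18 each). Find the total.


Cost of shirts:
6 x $19 = $114
Cost of towels:
1 x $18 = $18
Add both:
$114 + $18 = $132

$132


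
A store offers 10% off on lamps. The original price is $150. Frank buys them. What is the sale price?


Calculate the discount amount:
10% of $150 = $15
Subtract from original:
$150 - $15 = $135

$135


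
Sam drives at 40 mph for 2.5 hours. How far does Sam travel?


Use the formula: distance = speed x time
Speed = 40 mph, Time = 2.5 hours
40 x 2.5 = 100 miles

100 miles


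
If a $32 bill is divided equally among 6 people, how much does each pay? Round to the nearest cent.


Total bill: $32
Number of people: 6
Each pays: $32 / 6 = $5.3333... ≈ $5.33

$5.33


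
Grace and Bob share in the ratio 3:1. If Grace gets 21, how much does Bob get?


Find the multiplier:
21 / 3 = 7
Apply to Bob's share:
1 x 7 = 7

7


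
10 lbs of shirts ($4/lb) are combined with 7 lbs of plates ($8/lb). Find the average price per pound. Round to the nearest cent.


Cost of shirts:
10 x $4 = $40
Cost of plates:
7 x $8 = $56
Total cost: $40 + $56 = $96
Total weight: 17 lbs
Average: $96 / 17 = $5.6470... ≈ $5.65/lb

$5.65/lb


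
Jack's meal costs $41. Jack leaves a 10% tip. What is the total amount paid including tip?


Calculate the tip:
10% of $41 = $4.10
Add tip to meal cost:
$41 + $4.10 = $45.10

$45.10


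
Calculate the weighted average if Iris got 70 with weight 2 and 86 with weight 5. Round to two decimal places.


Weighted sum:
2 x 70 + 5 x 86 = 570
Total weight:
2 + 5 = 7
Weighted average:
570 / 7 = 81.4285... ≈ 81.43

81.43


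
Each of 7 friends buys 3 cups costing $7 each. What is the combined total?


Cost per person:
3 x $7 = $21
Group total:
7 x $21 = $147

$147


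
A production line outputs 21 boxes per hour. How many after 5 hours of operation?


Production rate: 21 boxes per hour
Time: 5 hours
Total: 21 x 5 = 105 boxes

105 boxes


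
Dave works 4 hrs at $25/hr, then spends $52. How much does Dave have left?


Calculate earnings:
4 x $25 = $100
Subtract spending:
$100 - $52 = $48

$48


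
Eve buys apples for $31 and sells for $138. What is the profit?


Selling price = $138
Cost price = $31
Profit = selling price - cost price:
Profit = $138 - $31 = $107

$107


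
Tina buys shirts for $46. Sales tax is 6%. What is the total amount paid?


Calculate the tax:
6% of $46 = $2.76
Add tax to price:
$46 + $2.76 = $48.76

$48.76


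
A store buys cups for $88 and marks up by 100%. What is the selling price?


Calculate the markup amount:
100% of $88 = $88
Add to cost:
$88 + $88 = $176

$176


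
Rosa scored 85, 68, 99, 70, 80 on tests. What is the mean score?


Add the scores:
85 + 68 + 99 + 70 + 80 = 402
Divide by the number of tests:
402 / 5 = 80.4

80.4


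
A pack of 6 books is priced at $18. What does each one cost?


Total cost: $18
Number of items: 6
Unit price: $18 / 6 = $3

$3


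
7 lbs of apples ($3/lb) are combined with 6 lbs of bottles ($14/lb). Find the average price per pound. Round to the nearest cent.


Cost of apples:
7 x $3 = $21
Cost of bottles:
6 x $14 = $84
Total cost: $21 + $84 = $105
Total weight: 13 lbs
Average: $105 / 13 = $8.0769... ≈ $8.08/lb

$8.08/lb


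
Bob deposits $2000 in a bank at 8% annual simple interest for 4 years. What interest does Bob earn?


Use the formula I = P x R x T / 100
P x R x T = 2000 x 8 x 4 = 64000
I = 64000 / 100 = $640

$640


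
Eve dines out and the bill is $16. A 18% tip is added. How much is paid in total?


Calculate the tip:
18% of $16 = $2.88
Add tip to meal cost:
$16 + $2.88 = $18.88

$18.88


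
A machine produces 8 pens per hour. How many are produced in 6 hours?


Production rate: 8 pens per hour
Time: 6 hours
Total: 8 x 6 = 48 pens

48 pens


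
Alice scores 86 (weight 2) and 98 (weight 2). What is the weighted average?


Weighted sum:
2 x 86 + 2 x 98 = 368
Total weight:
2 + 2 = 4
Weighted average:
368 / 4 = 92

92


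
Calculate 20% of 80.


Convert percentage to decimal:
20% = 0.2
Multiply:
80 x 0.2 = 16

16


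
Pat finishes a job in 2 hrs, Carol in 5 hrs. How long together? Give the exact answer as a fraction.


Pat's rate: 1/2 of the job per hour
Carol's rate: 1/5 of the job per hour
Combined rate: 1/2 + 1/5 = 7/10 per hour
Time = 1 / (7/10) = 10/7 hours (≈ 1.43 hours)

10/7 hours


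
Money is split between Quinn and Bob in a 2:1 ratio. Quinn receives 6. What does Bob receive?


Find the multiplier:
6 / 2 = 3
Apply to Bob's share:
1 x 3 = 3

3


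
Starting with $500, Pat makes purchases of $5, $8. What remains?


Add up expenses:
$5 + $8 = $13
Subtract from budget:
$500 - $13 = $487

$487


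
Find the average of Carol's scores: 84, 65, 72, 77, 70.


Add the scores:
84 + 65 + 72 + 77 + 70 = 368
Divide by the number of tests:
368 / 5 = 73.6

73.6


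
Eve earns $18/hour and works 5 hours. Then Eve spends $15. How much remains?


Calculate earnings:
5 x $18 = $90
Subtract spending:
$90 - $15 = $75

$75


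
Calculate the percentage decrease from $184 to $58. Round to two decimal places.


Find the absolute change:
|58 - 184| = 126
Divide by original and multiply by 100:
126 / 184 x 100 = 68.4782...% ≈ 68.48%

68.48%


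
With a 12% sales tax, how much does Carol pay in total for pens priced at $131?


Calculate the tax:
12% of $131 = $15.72
Add tax to price:
$131 + $15.72 = $146.72

$146.72


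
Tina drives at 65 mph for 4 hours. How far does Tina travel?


Use the formula: distance = speed x time
Speed = 65 mph, Time = 4 hours
65 x 4 = 260 miles

260 miles


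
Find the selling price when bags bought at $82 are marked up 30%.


Calculate the markup amount:
30% of $82 = $24.60
Add to cost:
$82 + $24.60 = $106.60

$106.60


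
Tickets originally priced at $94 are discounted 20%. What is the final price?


Calculate the discount amount:
20% of $94 = $18.80
Subtract from original:
$94 - $18.80 = $75.20

$75.20


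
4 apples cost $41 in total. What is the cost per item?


Total cost: $41
Number of items: 4
Unit price: $41 / 4 = $10.25

$10.25


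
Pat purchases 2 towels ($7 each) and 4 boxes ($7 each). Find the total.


Cost of towels:
2 x $7 = $14
Cost of boxes:
4 x $7 = $28
Add both:
$14 + $28 = $42

$42


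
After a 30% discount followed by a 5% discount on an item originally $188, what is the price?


First discount:
30% of $188 = $56.40
Price after first discount:
$188 - $56.40 = $131.60
Second discount:
5% of $131.60 = $6.58
Final price:
$131.60 - $6.58 = $125.02

$125.02


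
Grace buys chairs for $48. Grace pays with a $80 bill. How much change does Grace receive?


Start with the amount paid:
$80
Subtract the price:
$80 - $48 = $32

$32


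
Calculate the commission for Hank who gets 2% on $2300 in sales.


Convert rate to decimal:
2% = 0.02
Multiply by sales:
$2300 x 0.02 = $46

$46


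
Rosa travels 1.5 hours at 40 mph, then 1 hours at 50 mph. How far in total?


Leg 1 distance:
40 x 1.5 = 60 miles
Leg 2 distance:
50 x 1 = 50 miles
Total distance:
60 + 50 = 110 miles

110 miles


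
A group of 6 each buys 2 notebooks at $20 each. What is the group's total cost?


Cost per person:
2 x $20 = $40
Group total:
6 x $40 = $240

$240


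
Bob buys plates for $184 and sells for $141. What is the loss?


Selling price = $141
Cost price = $184
Loss = cost price - selling price:
Loss = $184 - $141 = $43

$43


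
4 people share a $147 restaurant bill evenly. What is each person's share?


Total bill: $147
Number of people: 4
Each pays: $147 / 4 = $36.75

$36.75


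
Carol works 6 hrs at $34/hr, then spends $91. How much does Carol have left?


Calculate earnings:
6 x $34 = $204
Subtract spending:
$204 - $91 = $113

$113


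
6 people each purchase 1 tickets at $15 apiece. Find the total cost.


Cost per person:
1 x $15 = $15
Group total:
6 x $15 = $90

$90


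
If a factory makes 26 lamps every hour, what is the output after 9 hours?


Production rate: 26 lamps per hour
Time: 9 hours
Total: 26 x 9 = 234 lamps

234 lamps


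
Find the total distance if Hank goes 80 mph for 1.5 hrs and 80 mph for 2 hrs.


Leg 1 distance:
80 x 1.5 = 120 miles
Leg 2 distance:
80 x 2 = 160 miles
Total distance:
120 + 160 = 280 miles

280 miles


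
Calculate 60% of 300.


Convert percentage to decimal:
60% = 0.6
Multiply:
300 x 0.6 = 180

180


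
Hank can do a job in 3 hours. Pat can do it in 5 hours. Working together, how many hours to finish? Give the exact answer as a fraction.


Hank's rate: 1/3 of the job per hour
Pat's rate: 1/5 of the job per hour
Combined rate: 1/3 + 1/5 = 8/15 per hour
Time = 1 / (8/15) = 15/8 hours (≈ 1.88 hours)

15/8 hours


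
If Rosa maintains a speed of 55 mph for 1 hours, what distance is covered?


Use the formula: distance = speed x time
Speed = 55 mph, Time = 1 hours
55 x 1 = 55 miles

55 miles


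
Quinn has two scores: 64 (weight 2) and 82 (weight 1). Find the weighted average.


Weighted sum:
2 x 64 + 1 x 82 = 210
Total weight:
2 + 1 = 3
Weighted average:
210 / 3 = 70

70


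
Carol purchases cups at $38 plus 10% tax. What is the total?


Calculate the tax:
10% of $38 = $3.80
Add tax to price:
$38 + $3.80 = $41.80

$41.80
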